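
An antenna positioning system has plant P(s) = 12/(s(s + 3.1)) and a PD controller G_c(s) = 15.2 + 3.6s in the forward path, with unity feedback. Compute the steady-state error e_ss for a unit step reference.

0

The open loop G_c(s)P(s) has a pole at the origin (type 1), so the static position error constant is infinite and e_ss = 1/(1+∞) = 0.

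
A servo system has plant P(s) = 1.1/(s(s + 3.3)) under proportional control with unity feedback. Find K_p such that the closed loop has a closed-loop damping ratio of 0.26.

K_p = 36.6

Closed-loop characteristic equation: s² + 3.3s + K_p·1.1 = 0.
So ω_n = √(1.1K_p) and 2ζω_n = 3.3, giving ζ = 3.3/(2√(1.1K_p)).
Setting ζ = 0.26: √(1.1K_p) = 3.3/(2·0.26) = 6.346, so K_p = 40.27/1.1 = 36.6.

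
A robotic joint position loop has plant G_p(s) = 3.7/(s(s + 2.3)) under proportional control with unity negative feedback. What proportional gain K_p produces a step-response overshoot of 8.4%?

From %OS = 100·exp(−πζ/√(1−ζ²)) = 8.4%, ζ = −ln(0.084)/√(π²+ln²(0.084)) = 0.6191.
Characteristic equation s² + 2.3s + 3.7K_p = 0 gives ζ = 2.3/(2√(3.7K_p)).
Setting ζ = 0.6191: √(3.7K_p) = 2.3/(2·0.6191) = 1.857, so K_p = 3.45/3.7 = 0.932.

K_p = 0.932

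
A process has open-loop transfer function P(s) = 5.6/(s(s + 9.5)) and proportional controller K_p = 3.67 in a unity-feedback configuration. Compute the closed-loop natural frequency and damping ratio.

1 + K_p·P(s) = 0 gives s² + 9.5s + 20.55 = 0.
Matching s² + 2ζω_n s + ω_n²: ω_n = √20.55 = 4.533 rad/s and 2ζω_n = 9.5, so ζ = 9.5/(2·4.533) = 1.05.

ω_n = 4.53 rad/s, ζ = 1.05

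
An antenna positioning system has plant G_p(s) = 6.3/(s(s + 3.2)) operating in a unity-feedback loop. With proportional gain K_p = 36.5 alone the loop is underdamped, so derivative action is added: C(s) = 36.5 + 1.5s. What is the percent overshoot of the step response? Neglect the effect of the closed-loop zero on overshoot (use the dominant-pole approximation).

23.7%

Forward path: (36.5 + 1.5s)·6.3/(s(s+3.2)). The closed-loop characteristic equation is s² + (3.2 + 6.3·1.5)s + 6.3·36.5 = 0.
That is s² + 12.65s + 229.9 = 0, so ω_n = 15.16 rad/s and ζ = 12.65/(2·15.16) = 0.4171.
%OS = 100·exp(−πζ/√(1−ζ²)) = 23.7%.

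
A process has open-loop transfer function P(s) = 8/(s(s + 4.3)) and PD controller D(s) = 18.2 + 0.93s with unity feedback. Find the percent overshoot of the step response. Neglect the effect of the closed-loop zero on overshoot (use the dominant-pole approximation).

17.4%

Forward path: (18.2 + 0.93s)·8/(s(s+4.3)). The closed-loop characteristic equation is s² + (4.3 + 8·0.93)s + 8·18.2 = 0.
That is s² + 11.74s + 145.6 = 0, so ω_n = 12.07 rad/s and ζ = 11.74/(2·12.07) = 0.4865.
%OS = 100·exp(−πζ/√(1−ζ²)) = 17.4%.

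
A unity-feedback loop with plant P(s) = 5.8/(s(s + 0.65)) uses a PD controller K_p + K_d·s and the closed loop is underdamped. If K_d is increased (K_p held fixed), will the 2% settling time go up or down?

Characteristic equation s² + (0.65 + 5.8K_d)s + 5.8K_p = 0: raising K_d increases ζω_n = (0.65+5.8K_d)/2 while the loop stays underdamped, so T_s ≈ 4/(ζω_n) decreases.

decrease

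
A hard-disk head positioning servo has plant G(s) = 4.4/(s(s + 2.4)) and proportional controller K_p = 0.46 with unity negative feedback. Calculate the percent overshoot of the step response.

0.72%

Closed-loop characteristic equation: s² + 2.4s + 2.024 = 0, so ω_n = 1.423 rad/s and ζ = 2.4/(2·1.423) = 0.8435.
%OS = 100·exp(−πζ/√(1−ζ²)) = 100·exp(−π·0.8435/√0.2885) = 0.72%.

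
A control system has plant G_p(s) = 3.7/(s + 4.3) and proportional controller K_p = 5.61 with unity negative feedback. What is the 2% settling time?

Closed-loop transfer function: T(s) = K_p·G_p(s)/(1 + K_p·G_p(s)) = 20.76/(s + 4.3 + 20.76) = 20.76/(s + 25.06).
Time constant τ = 1/25.06 = 0.03991 s, so the 2% settling time is about 4τ = 0.16 s.

T_s ≈ 0.16 s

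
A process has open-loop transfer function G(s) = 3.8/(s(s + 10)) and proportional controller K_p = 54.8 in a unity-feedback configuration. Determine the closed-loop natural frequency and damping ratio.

ω_n = 14.4 rad/s, ζ = 0.346

With unity feedback the closed-loop characteristic equation is s² + 10s + 54.8·3.8 = s² + 10s + 208.2 = 0.
So ω_n² = 208.2 ⇒ ω_n = 14.43 rad/s, and ζ = 10/(2ω_n) = 0.346.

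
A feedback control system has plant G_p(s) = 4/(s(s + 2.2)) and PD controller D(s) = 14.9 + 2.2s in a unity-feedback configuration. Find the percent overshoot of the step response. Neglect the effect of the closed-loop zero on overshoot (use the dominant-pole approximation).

4.12%

Forward path: (14.9 + 2.2s)·4/(s(s+2.2)). The closed-loop characteristic equation is s² + (2.2 + 4·2.2)s + 4·14.9 = 0.
That is s² + 11s + 59.6 = 0, so ω_n = 7.72 rad/s and ζ = 11/(2·7.72) = 0.7124.
%OS = 100·exp(−πζ/√(1−ζ²)) = 4.12%.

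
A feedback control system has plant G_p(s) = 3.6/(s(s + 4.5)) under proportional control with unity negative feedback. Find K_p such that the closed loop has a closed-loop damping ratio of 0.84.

Closed-loop characteristic equation: s² + 4.5s + K_p·3.6 = 0.
So ω_n = √(3.6K_p) and 2ζω_n = 4.5, giving ζ = 4.5/(2√(3.6K_p)).
Setting ζ = 0.84: √(3.6K_p) = 4.5/(2·0.84) = 2.679, so K_p = 7.175/3.6 = 1.99.

K_p = 1.99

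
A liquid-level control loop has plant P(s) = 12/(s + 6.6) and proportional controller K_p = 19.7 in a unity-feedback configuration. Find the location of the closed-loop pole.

Closed-loop transfer function: T(s) = K_p·P(s)/(1 + K_p·P(s)) = 236.4/(s + 6.6 + 236.4) = 236.4/(s + 243).
The closed-loop pole is at s = −243.

s = -243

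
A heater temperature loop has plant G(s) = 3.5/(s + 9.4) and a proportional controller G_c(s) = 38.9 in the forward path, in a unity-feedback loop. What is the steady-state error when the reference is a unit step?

The loop is type 0. Static position error constant K_pos = G_c(0)·G(0) = 38.9·0.3723 = 14.48.
Steady-state error to a unit step: e_ss = 1/(1+K_pos) = 1/15.48 = 0.0646.

0.0646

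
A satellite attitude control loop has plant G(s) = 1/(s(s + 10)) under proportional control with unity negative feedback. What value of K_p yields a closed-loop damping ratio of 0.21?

Closed-loop characteristic equation: s² + 10s + K_p·1 = 0.
So ω_n = √(1K_p) and 2ζω_n = 10, giving ζ = 10/(2√(1K_p)).
Setting ζ = 0.21: √(1K_p) = 10/(2·0.21) = 23.81, so K_p = 566.9/1 = 567.

K_p = 567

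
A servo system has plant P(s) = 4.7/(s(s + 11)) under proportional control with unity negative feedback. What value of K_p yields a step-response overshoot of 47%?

From %OS = 100·exp(−πζ/√(1−ζ²)) = 47%, ζ = −ln(0.47)/√(π²+ln²(0.47)) = 0.2337.
Characteristic equation s² + 11s + 4.7K_p = 0 gives ζ = 11/(2√(4.7K_p)).
Setting ζ = 0.2337: √(4.7K_p) = 11/(2·0.2337) = 23.54, so K_p = 554/4.7 = 118.

K_p = 118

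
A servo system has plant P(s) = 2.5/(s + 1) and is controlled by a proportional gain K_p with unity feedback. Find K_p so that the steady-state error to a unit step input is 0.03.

Steady-state error for a unit step on this type-0 loop is 1/(1 + K_p·P(0)).
P(0) = 2.5. Require 1/(1 + K_p·2.5) = 0.03, so 1 + 2.5·K_p = 33.33.
K_p = (33.33 − 1)/2.5 = 12.9.

K_p = 12.9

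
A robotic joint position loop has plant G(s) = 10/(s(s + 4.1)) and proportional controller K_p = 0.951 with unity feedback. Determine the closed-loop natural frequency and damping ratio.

With unity feedback the closed-loop characteristic equation is s² + 4.1s + 0.951·10 = s² + 4.1s + 9.51 = 0.
Matching s² + 2ζω_n s + ω_n²: ω_n = √9.51 = 3.084 rad/s and 2ζω_n = 4.1, so ζ = 4.1/(2·3.084) = 0.665.

ω_n = 3.08 rad/s, ζ = 0.665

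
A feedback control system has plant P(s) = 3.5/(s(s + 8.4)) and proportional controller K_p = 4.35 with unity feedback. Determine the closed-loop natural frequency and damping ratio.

ω_n = 3.9 rad/s, ζ = 1.08

The closed-loop denominator is s(s+8.4) + 4.35·3.5 = s² + 8.4s + 15.22.
So ω_n² = 15.22 ⇒ ω_n = 3.902 rad/s, and ζ = 8.4/(2ω_n) = 1.08.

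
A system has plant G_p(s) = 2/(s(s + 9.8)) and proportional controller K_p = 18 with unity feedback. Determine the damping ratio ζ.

With unity feedback the closed-loop characteristic equation is s² + 9.8s + 18·2 = s² + 9.8s + 36 = 0.
Matching s² + 2ζω_n s + ω_n²: ω_n = √36 = 6 rad/s and 2ζω_n = 9.8, so ζ = 9.8/(2·6) = 0.817.

ζ = 0.817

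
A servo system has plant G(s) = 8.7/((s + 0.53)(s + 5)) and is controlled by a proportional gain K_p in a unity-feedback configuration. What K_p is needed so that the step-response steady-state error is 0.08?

For a type-0 loop with proportional control, e_ss = 1/(1 + K_p·G(0)).
G(0) = 3.283. Require 1/(1 + K_p·3.283) = 0.08, so 1 + 3.283·K_p = 12.5.
K_p = (12.5 − 1)/3.283 = 3.5.

K_p = 3.5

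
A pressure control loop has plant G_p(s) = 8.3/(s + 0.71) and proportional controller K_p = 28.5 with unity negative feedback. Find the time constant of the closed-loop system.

Closed-loop transfer function: T(s) = K_p·G_p(s)/(1 + K_p·G_p(s)) = 236.6/(s + 0.71 + 236.6) = 236.6/(s + 237.3).
Time constant τ = 1/237.3 = 0.00421 s.

τ = 0.00421 s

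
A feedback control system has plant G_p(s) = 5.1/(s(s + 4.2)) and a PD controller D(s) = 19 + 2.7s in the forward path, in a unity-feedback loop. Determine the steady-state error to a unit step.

0

The open loop D(s)G_p(s) has a pole at the origin (type 1), so the static position error constant is infinite and e_ss = 1/(1+∞) = 0.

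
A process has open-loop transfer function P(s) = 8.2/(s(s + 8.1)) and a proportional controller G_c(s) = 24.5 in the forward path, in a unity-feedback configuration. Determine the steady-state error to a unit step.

0

The open loop G_c(s)P(s) has a pole at the origin (type 1), so the static position error constant is infinite and e_ss = 1/(1+∞) = 0.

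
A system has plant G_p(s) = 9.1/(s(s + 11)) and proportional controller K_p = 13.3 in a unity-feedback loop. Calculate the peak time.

T_p = 0.33 s

From 1 + K_pG_p(s) = 0: s² + 11s + 121 = 0 ⇒ ω_n = 11, ζ = 0.4999.
Damped frequency ω_d = ω_n√(1−ζ²) = 9.528 rad/s, so peak time T_p = π/ω_d = 0.33 s.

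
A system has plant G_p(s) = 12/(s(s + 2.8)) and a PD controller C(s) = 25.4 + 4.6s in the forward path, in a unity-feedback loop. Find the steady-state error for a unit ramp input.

0.00919

The loop has one pole at the origin (type 1). Velocity error constant K_v = lim_{s→0} s·C(s)G_p(s) = 25.4·12/2.8 = 108.9.
Steady-state error to a unit ramp: e_ss = 1/K_v = 0.00919.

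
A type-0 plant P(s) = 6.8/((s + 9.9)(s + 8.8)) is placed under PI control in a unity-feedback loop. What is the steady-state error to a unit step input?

0

The PI controller's integrator makes the forward path type 1, so e_ss to a step is zero.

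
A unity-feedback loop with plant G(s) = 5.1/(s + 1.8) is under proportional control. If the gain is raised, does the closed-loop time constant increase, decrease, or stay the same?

decrease

Closed-loop pole is at s = −(1.8+K_p·5.1); larger K_p moves it further left, so τ = 1/(1.8+K_p·5.1) decreases.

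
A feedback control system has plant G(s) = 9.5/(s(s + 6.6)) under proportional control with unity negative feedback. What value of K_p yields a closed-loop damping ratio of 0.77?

Closed-loop characteristic equation: s² + 6.6s + K_p·9.5 = 0.
So ω_n = √(9.5K_p) and 2ζω_n = 6.6, giving ζ = 6.6/(2√(9.5K_p)).
Setting ζ = 0.77: √(9.5K_p) = 6.6/(2·0.77) = 4.286, so K_p = 18.37/9.5 = 1.93.

K_p = 1.93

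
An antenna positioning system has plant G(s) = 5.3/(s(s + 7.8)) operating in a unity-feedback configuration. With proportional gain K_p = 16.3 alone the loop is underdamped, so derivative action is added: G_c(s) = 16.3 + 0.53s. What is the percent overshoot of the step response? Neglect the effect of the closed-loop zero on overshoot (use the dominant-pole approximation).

Forward path: (16.3 + 0.53s)·5.3/(s(s+7.8)). The closed-loop characteristic equation is s² + (7.8 + 5.3·0.53)s + 5.3·16.3 = 0.
That is s² + 10.61s + 86.39 = 0, so ω_n = 9.295 rad/s and ζ = 10.61/(2·9.295) = 0.5707.
%OS = 100·exp(−πζ/√(1−ζ²)) = 11.3%.

11.3%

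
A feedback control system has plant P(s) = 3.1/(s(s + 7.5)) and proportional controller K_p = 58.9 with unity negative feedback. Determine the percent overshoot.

From 1 + K_pP(s) = 0: s² + 7.5s + 182.6 = 0 ⇒ ω_n = 13.51, ζ = 0.2775.
%OS = 100·exp(−πζ/√(1−ζ²)) = 100·exp(−π·0.2775/√0.923) = 40.4%.

40.4%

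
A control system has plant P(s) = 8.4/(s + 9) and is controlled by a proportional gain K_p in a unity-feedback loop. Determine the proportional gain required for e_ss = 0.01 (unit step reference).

K_p = 106

The loop is type 0, so e_ss(step) = 1/(1 + K_pos) with K_pos = K_p·P(0).
P(0) = 0.9333. Require 1/(1 + K_p·0.9333) = 0.01, so 1 + 0.9333·K_p = 100.
K_p = (100 − 1)/0.9333 = 106.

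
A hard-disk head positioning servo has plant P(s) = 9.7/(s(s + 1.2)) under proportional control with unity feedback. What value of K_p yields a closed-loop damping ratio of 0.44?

Closed-loop characteristic equation: s² + 1.2s + K_p·9.7 = 0.
So ω_n = √(9.7K_p) and 2ζω_n = 1.2, giving ζ = 1.2/(2√(9.7K_p)).
Setting ζ = 0.44: √(9.7K_p) = 1.2/(2·0.44) = 1.364, so K_p = 1.86/9.7 = 0.192.

K_p = 0.192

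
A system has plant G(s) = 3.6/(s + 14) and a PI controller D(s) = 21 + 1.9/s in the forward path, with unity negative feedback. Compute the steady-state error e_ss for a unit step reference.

The open loop D(s)G(s) has a pole at the origin (type 1), so the static position error constant is infinite and e_ss = 1/(1+∞) = 0.

0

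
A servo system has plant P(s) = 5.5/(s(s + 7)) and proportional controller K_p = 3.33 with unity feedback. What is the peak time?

The closed-loop denominator s² + 7s + 18.32 gives ω_n = √18.32 = 4.28 and ζ = 7/(2ω_n) = 0.8178.
Damped frequency ω_d = ω_n√(1−ζ²) = 2.463 rad/s, so peak time T_p = π/ω_d = 1.28 s.

T_p = 1.28 s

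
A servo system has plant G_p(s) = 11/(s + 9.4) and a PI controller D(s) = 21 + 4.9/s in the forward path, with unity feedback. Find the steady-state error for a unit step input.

0

The open loop D(s)G_p(s) has a pole at the origin (type 1), so the static position error constant is infinite and e_ss = 1/(1+∞) = 0.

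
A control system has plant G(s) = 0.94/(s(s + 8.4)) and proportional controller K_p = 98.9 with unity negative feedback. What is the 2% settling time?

Closed-loop characteristic equation: s² + 8.4s + 92.97 = 0, so ω_n = 9.642 rad/s and ζ = 8.4/(2·9.642) = 0.4356.
2% settling time T_s ≈ 4/(ζω_n) = 4/4.2 = 0.952 s.

T_s ≈ 0.952 s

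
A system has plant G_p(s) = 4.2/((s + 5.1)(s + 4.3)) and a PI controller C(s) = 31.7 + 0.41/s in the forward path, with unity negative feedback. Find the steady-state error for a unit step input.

0

The open loop C(s)G_p(s) has a pole at the origin (type 1), so the static position error constant is infinite and e_ss = 1/(1+∞) = 0.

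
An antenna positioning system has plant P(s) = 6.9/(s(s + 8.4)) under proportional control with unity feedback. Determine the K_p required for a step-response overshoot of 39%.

K_p = 31

From %OS = 100·exp(−πζ/√(1−ζ²)) = 39%, ζ = −ln(0.39)/√(π²+ln²(0.39)) = 0.2871.
Characteristic equation s² + 8.4s + 6.9K_p = 0 gives ζ = 8.4/(2√(6.9K_p)).
Setting ζ = 0.2871: √(6.9K_p) = 8.4/(2·0.2871) = 14.63, so K_p = 214/6.9 = 31.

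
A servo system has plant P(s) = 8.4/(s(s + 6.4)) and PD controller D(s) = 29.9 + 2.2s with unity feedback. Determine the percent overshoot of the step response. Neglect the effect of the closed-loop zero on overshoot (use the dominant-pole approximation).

1.87%

Forward path: (29.9 + 2.2s)·8.4/(s(s+6.4)). The closed-loop characteristic equation is s² + (6.4 + 8.4·2.2)s + 8.4·29.9 = 0.
That is s² + 24.88s + 251.2 = 0, so ω_n = 15.85 rad/s and ζ = 24.88/(2·15.85) = 0.785.
%OS = 100·exp(−πζ/√(1−ζ²)) = 1.87%.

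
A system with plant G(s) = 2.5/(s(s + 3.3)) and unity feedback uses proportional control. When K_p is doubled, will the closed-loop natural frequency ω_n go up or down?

ω_n = √(2.5·K_p), which grows with K_p.

increase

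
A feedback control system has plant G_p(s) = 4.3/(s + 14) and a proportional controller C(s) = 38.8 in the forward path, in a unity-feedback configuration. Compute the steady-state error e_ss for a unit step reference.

0.0774

The loop is type 0. Static position error constant K_pos = C(0)·G_p(0) = 38.8·0.3071 = 11.92.
Steady-state error to a unit step: e_ss = 1/(1+K_pos) = 1/12.92 = 0.0774.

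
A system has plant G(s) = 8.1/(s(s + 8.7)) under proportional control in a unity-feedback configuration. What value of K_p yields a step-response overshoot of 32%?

From %OS = 100·exp(−πζ/√(1−ζ²)) = 32%, ζ = −ln(0.32)/√(π²+ln²(0.32)) = 0.341.
Characteristic equation s² + 8.7s + 8.1K_p = 0 gives ζ = 8.7/(2√(8.1K_p)).
Setting ζ = 0.341: √(8.1K_p) = 8.7/(2·0.341) = 12.76, so K_p = 162.8/8.1 = 20.1.

K_p = 20.1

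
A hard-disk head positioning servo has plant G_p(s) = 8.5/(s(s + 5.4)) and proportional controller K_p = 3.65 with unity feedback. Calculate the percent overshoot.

17.5%

Closed-loop characteristic equation: s² + 5.4s + 31.02 = 0, so ω_n = 5.57 rad/s and ζ = 5.4/(2·5.57) = 0.4847.
%OS = 100·exp(−πζ/√(1−ζ²)) = 100·exp(−π·0.4847/√0.765) = 17.5%.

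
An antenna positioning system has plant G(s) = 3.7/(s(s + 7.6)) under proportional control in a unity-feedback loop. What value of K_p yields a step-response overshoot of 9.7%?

From %OS = 100·exp(−πζ/√(1−ζ²)) = 9.7%, ζ = −ln(0.097)/√(π²+ln²(0.097)) = 0.5962.
Characteristic equation s² + 7.6s + 3.7K_p = 0 gives ζ = 7.6/(2√(3.7K_p)).
Setting ζ = 0.5962: √(3.7K_p) = 7.6/(2·0.5962) = 6.374, so K_p = 40.62/3.7 = 11.

K_p = 11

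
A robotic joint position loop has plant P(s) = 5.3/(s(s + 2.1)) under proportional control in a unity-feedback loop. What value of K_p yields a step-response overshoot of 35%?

K_p = 2.07

From %OS = 100·exp(−πζ/√(1−ζ²)) = 35%, ζ = −ln(0.35)/√(π²+ln²(0.35)) = 0.3169.
Characteristic equation s² + 2.1s + 5.3K_p = 0 gives ζ = 2.1/(2√(5.3K_p)).
Setting ζ = 0.3169: √(5.3K_p) = 2.1/(2·0.3169) = 3.313, so K_p = 10.98/5.3 = 2.07.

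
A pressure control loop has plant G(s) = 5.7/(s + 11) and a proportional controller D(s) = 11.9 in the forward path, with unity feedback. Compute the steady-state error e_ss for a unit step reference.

0.14

The loop is type 0. Static position error constant K_pos = D(0)·G(0) = 11.9·0.5182 = 6.166.
Steady-state error to a unit step: e_ss = 1/(1+K_pos) = 1/7.166 = 0.14.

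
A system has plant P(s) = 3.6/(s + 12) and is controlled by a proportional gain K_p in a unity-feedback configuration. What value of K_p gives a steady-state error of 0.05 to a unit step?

The loop is type 0, so e_ss(step) = 1/(1 + K_pos) with K_pos = K_p·P(0).
P(0) = 0.3. Require 1/(1 + K_p·0.3) = 0.05, so 1 + 0.3·K_p = 20.
K_p = (20 − 1)/0.3 = 63.3.

K_p = 63.3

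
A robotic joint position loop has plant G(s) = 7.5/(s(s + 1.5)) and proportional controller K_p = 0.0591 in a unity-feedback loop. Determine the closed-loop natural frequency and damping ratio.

ω_n = 0.666 rad/s, ζ = 1.13

1 + K_p·G(s) = 0 gives s² + 1.5s + 0.4432 = 0.
Matching s² + 2ζω_n s + ω_n²: ω_n = √0.4432 = 0.6658 rad/s and 2ζω_n = 1.5, so ζ = 1.5/(2·0.6658) = 1.13.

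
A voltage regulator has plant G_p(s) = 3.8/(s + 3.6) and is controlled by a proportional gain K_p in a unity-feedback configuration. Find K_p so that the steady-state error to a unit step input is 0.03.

The loop is type 0, so e_ss(step) = 1/(1 + K_pos) with K_pos = K_p·G_p(0).
G_p(0) = 1.056. Require 1/(1 + K_p·1.056) = 0.03, so 1 + 1.056·K_p = 33.33.
K_p = (33.33 − 1)/1.056 = 30.6.

K_p = 30.6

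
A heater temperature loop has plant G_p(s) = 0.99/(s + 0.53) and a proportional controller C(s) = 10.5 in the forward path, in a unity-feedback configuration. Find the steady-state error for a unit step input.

The loop is type 0. Static position error constant K_pos = C(0)·G_p(0) = 10.5·1.868 = 19.61.
Steady-state error to a unit step: e_ss = 1/(1+K_pos) = 1/20.61 = 0.0485.

0.0485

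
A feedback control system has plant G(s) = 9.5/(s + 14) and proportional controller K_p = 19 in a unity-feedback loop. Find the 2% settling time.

Closed-loop transfer function: T(s) = K_p·G(s)/(1 + K_p·G(s)) = 180.5/(s + 14 + 180.5) = 180.5/(s + 194.5).
Time constant τ = 1/194.5 = 0.005141 s, so the 2% settling time is about 4τ = 0.0206 s.

T_s ≈ 0.0206 s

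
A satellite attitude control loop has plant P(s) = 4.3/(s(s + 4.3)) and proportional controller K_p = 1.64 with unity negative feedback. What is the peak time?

T_p = 2.02 s

Closed-loop characteristic equation: s² + 4.3s + 7.052 = 0, so ω_n = 2.656 rad/s and ζ = 4.3/(2·2.656) = 0.8096.
Damped frequency ω_d = ω_n√(1−ζ²) = 1.559 rad/s, so peak time T_p = π/ω_d = 2.02 s.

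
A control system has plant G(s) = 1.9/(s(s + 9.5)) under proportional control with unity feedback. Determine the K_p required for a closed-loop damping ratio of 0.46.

K_p = 56.1

Closed-loop characteristic equation: s² + 9.5s + K_p·1.9 = 0.
So ω_n = √(1.9K_p) and 2ζω_n = 9.5, giving ζ = 9.5/(2√(1.9K_p)).
Setting ζ = 0.46: √(1.9K_p) = 9.5/(2·0.46) = 10.33, so K_p = 106.6/1.9 = 56.1.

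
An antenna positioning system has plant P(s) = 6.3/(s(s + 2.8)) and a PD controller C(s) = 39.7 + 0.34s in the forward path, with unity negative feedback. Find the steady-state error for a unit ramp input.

0.0112

The loop has one pole at the origin (type 1). Velocity error constant K_v = lim_{s→0} s·C(s)P(s) = 39.7·6.3/2.8 = 89.33.
Steady-state error to a unit ramp: e_ss = 1/K_v = 0.0112.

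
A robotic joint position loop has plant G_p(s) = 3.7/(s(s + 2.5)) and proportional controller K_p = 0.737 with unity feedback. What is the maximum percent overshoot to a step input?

From 1 + K_pG_p(s) = 0: s² + 2.5s + 2.727 = 0 ⇒ ω_n = 1.651, ζ = 0.757.
%OS = 100·exp(−πζ/√(1−ζ²)) = 100·exp(−π·0.757/√0.427) = 2.63%.

2.63%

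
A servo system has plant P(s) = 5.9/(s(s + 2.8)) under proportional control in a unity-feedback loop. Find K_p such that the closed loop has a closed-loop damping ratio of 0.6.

Closed-loop characteristic equation: s² + 2.8s + K_p·5.9 = 0.
So ω_n = √(5.9K_p) and 2ζω_n = 2.8, giving ζ = 2.8/(2√(5.9K_p)).
Setting ζ = 0.6: √(5.9K_p) = 2.8/(2·0.6) = 2.333, so K_p = 5.444/5.9 = 0.923.

K_p = 0.923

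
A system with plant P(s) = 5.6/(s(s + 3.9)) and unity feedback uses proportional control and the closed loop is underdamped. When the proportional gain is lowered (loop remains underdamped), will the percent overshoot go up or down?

decrease

ζ = 3.9/(2√(5.6K_p)) rises as K_p falls; higher damping means less overshoot.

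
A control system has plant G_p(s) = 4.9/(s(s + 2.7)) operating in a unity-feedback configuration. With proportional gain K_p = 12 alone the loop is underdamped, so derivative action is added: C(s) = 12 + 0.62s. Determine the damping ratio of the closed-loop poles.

Forward path: (12 + 0.62s)·4.9/(s(s+2.7)). The closed-loop characteristic equation is s² + (2.7 + 4.9·0.62)s + 4.9·12 = 0.
That is s² + 5.738s + 58.8 = 0, so ω_n = 7.668 rad/s and ζ = 5.738/(2·7.668) = 0.3741.

ζ = 0.374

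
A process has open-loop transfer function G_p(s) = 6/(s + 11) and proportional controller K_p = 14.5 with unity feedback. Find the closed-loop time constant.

Closed-loop transfer function: T(s) = K_p·G_p(s)/(1 + K_p·G_p(s)) = 87/(s + 11 + 87) = 87/(s + 98).
Time constant τ = 1/98 = 0.0102 s.

τ = 0.0102 s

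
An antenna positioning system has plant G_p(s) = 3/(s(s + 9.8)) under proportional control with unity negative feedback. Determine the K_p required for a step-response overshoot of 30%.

From %OS = 100·exp(−πζ/√(1−ζ²)) = 30%, ζ = −ln(0.3)/√(π²+ln²(0.3)) = 0.3579.
Characteristic equation s² + 9.8s + 3K_p = 0 gives ζ = 9.8/(2√(3K_p)).
Setting ζ = 0.3579: √(3K_p) = 9.8/(2·0.3579) = 13.69, so K_p = 187.5/3 = 62.5.

K_p = 62.5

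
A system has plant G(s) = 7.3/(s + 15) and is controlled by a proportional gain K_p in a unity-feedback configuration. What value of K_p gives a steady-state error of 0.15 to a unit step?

K_p = 11.6

Steady-state error for a unit step on this type-0 loop is 1/(1 + K_p·G(0)).
G(0) = 0.4867. Require 1/(1 + K_p·0.4867) = 0.15, so 1 + 0.4867·K_p = 6.667.
K_p = (6.667 − 1)/0.4867 = 11.6.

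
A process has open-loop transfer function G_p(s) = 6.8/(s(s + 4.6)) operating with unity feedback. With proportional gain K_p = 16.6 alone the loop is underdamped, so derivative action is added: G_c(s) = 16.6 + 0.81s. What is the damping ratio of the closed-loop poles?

Forward path: (16.6 + 0.81s)·6.8/(s(s+4.6)). The closed-loop characteristic equation is s² + (4.6 + 6.8·0.81)s + 6.8·16.6 = 0.
That is s² + 10.11s + 112.9 = 0, so ω_n = 10.62 rad/s and ζ = 10.11/(2·10.62) = 0.4757.

ζ = 0.476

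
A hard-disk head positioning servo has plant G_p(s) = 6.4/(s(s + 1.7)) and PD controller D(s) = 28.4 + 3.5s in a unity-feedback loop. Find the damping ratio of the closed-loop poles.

Forward path: (28.4 + 3.5s)·6.4/(s(s+1.7)). The closed-loop characteristic equation is s² + (1.7 + 6.4·3.5)s + 6.4·28.4 = 0.
That is s² + 24.1s + 181.8 = 0, so ω_n = 13.48 rad/s and ζ = 24.1/(2·13.48) = 0.8938.

ζ = 0.894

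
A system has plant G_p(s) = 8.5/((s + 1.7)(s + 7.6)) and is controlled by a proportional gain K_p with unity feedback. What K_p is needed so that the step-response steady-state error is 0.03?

The loop is type 0, so e_ss(step) = 1/(1 + K_pos) with K_pos = K_p·G_p(0).
G_p(0) = 0.6579. Require 1/(1 + K_p·0.6579) = 0.03, so 1 + 0.6579·K_p = 33.33.
K_p = (33.33 − 1)/0.6579 = 49.1.

K_p = 49.1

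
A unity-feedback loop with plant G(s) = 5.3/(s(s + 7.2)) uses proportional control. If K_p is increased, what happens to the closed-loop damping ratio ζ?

ζ = 7.2/(2√(5.3K_p)); increasing K_p raises the denominator, so ζ falls.

decrease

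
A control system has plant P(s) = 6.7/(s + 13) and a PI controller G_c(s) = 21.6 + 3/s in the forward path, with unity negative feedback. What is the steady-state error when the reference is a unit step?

The open loop G_c(s)P(s) has a pole at the origin (type 1), so the static position error constant is infinite and e_ss = 1/(1+∞) = 0.

0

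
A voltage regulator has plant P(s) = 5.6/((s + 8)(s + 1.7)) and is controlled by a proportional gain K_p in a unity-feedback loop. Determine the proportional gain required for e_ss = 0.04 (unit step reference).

K_p = 58.3

Steady-state error for a unit step on this type-0 loop is 1/(1 + K_p·P(0)).
P(0) = 0.4118. Require 1/(1 + K_p·0.4118) = 0.04, so 1 + 0.4118·K_p = 25.
K_p = (25 − 1)/0.4118 = 58.3.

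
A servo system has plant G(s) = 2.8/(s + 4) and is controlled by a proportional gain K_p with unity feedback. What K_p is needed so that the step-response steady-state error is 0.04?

K_p = 34.3

The loop is type 0, so e_ss(step) = 1/(1 + K_pos) with K_pos = K_p·G(0).
G(0) = 0.7. Require 1/(1 + K_p·0.7) = 0.04, so 1 + 0.7·K_p = 25.
K_p = (25 − 1)/0.7 = 34.3.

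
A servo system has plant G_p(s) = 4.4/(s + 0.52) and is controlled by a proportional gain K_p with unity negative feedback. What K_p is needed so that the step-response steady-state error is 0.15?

For a type-0 loop with proportional control, e_ss = 1/(1 + K_p·G_p(0)).
G_p(0) = 8.462. Require 1/(1 + K_p·8.462) = 0.15, so 1 + 8.462·K_p = 6.667.
K_p = (6.667 − 1)/8.462 = 0.67.

K_p = 0.67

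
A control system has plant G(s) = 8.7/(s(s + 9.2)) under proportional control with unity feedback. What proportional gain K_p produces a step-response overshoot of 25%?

From %OS = 100·exp(−πζ/√(1−ζ²)) = 25%, ζ = −ln(0.25)/√(π²+ln²(0.25)) = 0.4037.
Characteristic equation s² + 9.2s + 8.7K_p = 0 gives ζ = 9.2/(2√(8.7K_p)).
Setting ζ = 0.4037: √(8.7K_p) = 9.2/(2·0.4037) = 11.39, so K_p = 129.8/8.7 = 14.9.

K_p = 14.9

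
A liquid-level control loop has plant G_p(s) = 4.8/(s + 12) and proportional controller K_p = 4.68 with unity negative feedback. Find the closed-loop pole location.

s = -34.46

Closed-loop transfer function: T(s) = K_p·G_p(s)/(1 + K_p·G_p(s)) = 22.46/(s + 12 + 22.46) = 22.46/(s + 34.46).
The closed-loop pole is at s = −34.46.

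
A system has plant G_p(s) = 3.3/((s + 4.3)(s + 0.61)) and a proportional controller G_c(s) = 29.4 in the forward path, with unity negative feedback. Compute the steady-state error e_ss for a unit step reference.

The loop is type 0. Static position error constant K_pos = G_c(0)·G_p(0) = 29.4·1.258 = 36.99.
Steady-state error to a unit step: e_ss = 1/(1+K_pos) = 1/37.99 = 0.0263.

0.0263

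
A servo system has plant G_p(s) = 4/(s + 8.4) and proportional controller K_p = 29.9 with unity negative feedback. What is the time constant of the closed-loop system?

τ = 0.00781 s

Closed-loop transfer function: T(s) = K_p·G_p(s)/(1 + K_p·G_p(s)) = 119.6/(s + 8.4 + 119.6) = 119.6/(s + 128).
Time constant τ = 1/128 = 0.00781 s.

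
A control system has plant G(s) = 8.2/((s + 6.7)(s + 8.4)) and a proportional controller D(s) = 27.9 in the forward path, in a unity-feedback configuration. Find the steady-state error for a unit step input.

0.197

The loop is type 0. Static position error constant K_pos = D(0)·G(0) = 27.9·0.1457 = 4.065.
Steady-state error to a unit step: e_ss = 1/(1+K_pos) = 1/5.065 = 0.197.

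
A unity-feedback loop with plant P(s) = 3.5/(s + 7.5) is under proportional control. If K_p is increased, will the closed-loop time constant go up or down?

decrease

Closed-loop pole is at s = −(7.5+K_p·3.5); larger K_p moves it further left, so τ = 1/(7.5+K_p·3.5) decreases.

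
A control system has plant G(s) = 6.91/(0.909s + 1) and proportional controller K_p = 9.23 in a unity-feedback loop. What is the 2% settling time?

Closed loop: T(s) = K_p·G/(1+K_p·G) = 63.78/(0.909s + 1 + 63.78), with pole at s = −(1 + 63.78)/0.909 = −71.26.
τ = 1/71.26 = 0.01403 s, so 2% settling time ≈ 4τ = 0.0561 s.

T_s ≈ 0.0561 s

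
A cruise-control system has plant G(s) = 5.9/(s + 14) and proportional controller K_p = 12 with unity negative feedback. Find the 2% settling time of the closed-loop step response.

T_s ≈ 0.0472 s

Closed-loop transfer function: T(s) = K_p·G(s)/(1 + K_p·G(s)) = 70.8/(s + 14 + 70.8) = 70.8/(s + 84.8).
Time constant τ = 1/84.8 = 0.01179 s, so the 2% settling time is about 4τ = 0.0472 s.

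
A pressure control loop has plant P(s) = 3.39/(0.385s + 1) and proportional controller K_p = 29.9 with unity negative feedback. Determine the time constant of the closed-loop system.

Closed loop: T(s) = K_p·P/(1+K_p·P) = 101.4/(0.385s + 1 + 101.4), with pole at s = −(1 + 101.4)/0.385 = −265.9.
Closed-loop time constant τ = 1/265.9 = 0.00376 s.

τ = 0.00376 s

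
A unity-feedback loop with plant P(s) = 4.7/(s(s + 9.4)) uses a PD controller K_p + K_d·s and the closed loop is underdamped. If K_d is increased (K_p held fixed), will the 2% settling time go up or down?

decrease

Characteristic equation s² + (9.4 + 4.7K_d)s + 4.7K_p = 0: raising K_d increases ζω_n = (9.4+4.7K_d)/2 while the loop stays underdamped, so T_s ≈ 4/(ζω_n) decreases.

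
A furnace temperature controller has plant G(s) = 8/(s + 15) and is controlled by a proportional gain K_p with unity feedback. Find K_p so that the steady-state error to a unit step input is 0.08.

K_p = 21.6

For a type-0 loop with proportional control, e_ss = 1/(1 + K_p·G(0)).
G(0) = 0.5333. Require 1/(1 + K_p·0.5333) = 0.08, so 1 + 0.5333·K_p = 12.5.
K_p = (12.5 − 1)/0.5333 = 21.6.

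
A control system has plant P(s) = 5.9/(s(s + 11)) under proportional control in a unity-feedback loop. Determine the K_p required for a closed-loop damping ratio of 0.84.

Closed-loop characteristic equation: s² + 11s + K_p·5.9 = 0.
So ω_n = √(5.9K_p) and 2ζω_n = 11, giving ζ = 11/(2√(5.9K_p)).
Setting ζ = 0.84: √(5.9K_p) = 11/(2·0.84) = 6.548, so K_p = 42.87/5.9 = 7.27.

K_p = 7.27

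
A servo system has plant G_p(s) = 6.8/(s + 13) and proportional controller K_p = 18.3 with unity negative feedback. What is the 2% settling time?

T_s ≈ 0.0291 s

Closed-loop transfer function: T(s) = K_p·G_p(s)/(1 + K_p·G_p(s)) = 124.4/(s + 13 + 124.4) = 124.4/(s + 137.4).
Time constant τ = 1/137.4 = 0.007276 s, so the 2% settling time is about 4τ = 0.0291 s.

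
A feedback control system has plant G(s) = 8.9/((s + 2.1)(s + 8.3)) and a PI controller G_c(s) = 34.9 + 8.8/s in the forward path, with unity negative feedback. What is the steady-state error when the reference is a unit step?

0

The open loop G_c(s)G(s) has a pole at the origin (type 1), so the static position error constant is infinite and e_ss = 1/(1+∞) = 0.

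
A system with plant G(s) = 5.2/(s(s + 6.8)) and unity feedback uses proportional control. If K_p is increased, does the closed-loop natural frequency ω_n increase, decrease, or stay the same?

ω_n = √(5.2·K_p), which grows with K_p.

increase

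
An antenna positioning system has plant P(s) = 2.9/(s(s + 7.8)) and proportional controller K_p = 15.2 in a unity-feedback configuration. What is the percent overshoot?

10.2%

The closed-loop denominator s² + 7.8s + 44.08 gives ω_n = √44.08 = 6.639 and ζ = 7.8/(2ω_n) = 0.5874.
%OS = 100·exp(−πζ/√(1−ζ²)) = 100·exp(−π·0.5874/√0.6549) = 10.2%.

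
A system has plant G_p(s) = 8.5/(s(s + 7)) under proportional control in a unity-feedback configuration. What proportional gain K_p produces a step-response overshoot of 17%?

K_p = 5.97

From %OS = 100·exp(−πζ/√(1−ζ²)) = 17%, ζ = −ln(0.17)/√(π²+ln²(0.17)) = 0.4913.
Characteristic equation s² + 7s + 8.5K_p = 0 gives ζ = 7/(2√(8.5K_p)).
Setting ζ = 0.4913: √(8.5K_p) = 7/(2·0.4913) = 7.124, so K_p = 50.76/8.5 = 5.97.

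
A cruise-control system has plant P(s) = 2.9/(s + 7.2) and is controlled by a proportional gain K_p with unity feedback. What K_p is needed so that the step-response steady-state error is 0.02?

K_p = 122

Steady-state error for a unit step on this type-0 loop is 1/(1 + K_p·P(0)).
P(0) = 0.4028. Require 1/(1 + K_p·0.4028) = 0.02, so 1 + 0.4028·K_p = 50.
K_p = (50 − 1)/0.4028 = 122.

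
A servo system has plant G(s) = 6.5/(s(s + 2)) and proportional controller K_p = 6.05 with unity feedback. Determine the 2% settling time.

T_s ≈ 4 s

The closed-loop denominator s² + 2s + 39.32 gives ω_n = √39.32 = 6.271 and ζ = 2/(2ω_n) = 0.1595.
2% settling time T_s ≈ 4/(ζω_n) = 4/1 = 4 s.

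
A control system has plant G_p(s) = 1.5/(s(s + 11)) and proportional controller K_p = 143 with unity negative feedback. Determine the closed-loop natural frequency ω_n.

With unity feedback the closed-loop characteristic equation is s² + 11s + 143·1.5 = s² + 11s + 214.5 = 0.
Matching s² + 2ζω_n s + ω_n²: ω_n = √214.5 = 14.65 rad/s and 2ζω_n = 11, so ζ = 11/(2·14.65) = 0.376.

ω_n = 14.6 rad/s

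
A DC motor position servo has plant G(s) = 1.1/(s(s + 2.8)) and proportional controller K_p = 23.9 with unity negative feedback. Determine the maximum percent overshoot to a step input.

41%

Closed-loop characteristic equation: s² + 2.8s + 26.29 = 0, so ω_n = 5.127 rad/s and ζ = 2.8/(2·5.127) = 0.273.
%OS = 100·exp(−πζ/√(1−ζ²)) = 100·exp(−π·0.273/√0.9254) = 41%.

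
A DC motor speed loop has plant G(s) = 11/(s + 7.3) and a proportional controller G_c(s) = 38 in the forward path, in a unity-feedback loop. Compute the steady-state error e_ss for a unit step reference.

0.0172

The loop is type 0. Static position error constant K_pos = G_c(0)·G(0) = 38·1.507 = 57.26.
Steady-state error to a unit step: e_ss = 1/(1+K_pos) = 1/58.26 = 0.0172.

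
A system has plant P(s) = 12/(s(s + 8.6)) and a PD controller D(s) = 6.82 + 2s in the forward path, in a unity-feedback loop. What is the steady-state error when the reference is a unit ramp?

The loop has one pole at the origin (type 1). Velocity error constant K_v = lim_{s→0} s·D(s)P(s) = 6.82·12/8.6 = 9.516.
Steady-state error to a unit ramp: e_ss = 1/K_v = 0.105.

0.105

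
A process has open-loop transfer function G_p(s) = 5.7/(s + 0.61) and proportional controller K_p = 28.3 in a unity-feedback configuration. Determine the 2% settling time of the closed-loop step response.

Closed-loop transfer function: T(s) = K_p·G_p(s)/(1 + K_p·G_p(s)) = 161.3/(s + 0.61 + 161.3) = 161.3/(s + 161.9).
Time constant τ = 1/161.9 = 0.006176 s, so the 2% settling time is about 4τ = 0.0247 s.

T_s ≈ 0.0247 s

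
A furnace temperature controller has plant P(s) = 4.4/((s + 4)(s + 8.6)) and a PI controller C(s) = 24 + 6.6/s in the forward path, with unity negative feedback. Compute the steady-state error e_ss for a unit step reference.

The open loop C(s)P(s) has a pole at the origin (type 1), so the static position error constant is infinite and e_ss = 1/(1+∞) = 0.

0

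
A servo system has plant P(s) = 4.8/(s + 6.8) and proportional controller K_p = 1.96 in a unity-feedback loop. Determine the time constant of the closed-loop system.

Closed-loop transfer function: T(s) = K_p·P(s)/(1 + K_p·P(s)) = 9.408/(s + 6.8 + 9.408) = 9.408/(s + 16.21).
Time constant τ = 1/16.21 = 0.0617 s.

τ = 0.0617 s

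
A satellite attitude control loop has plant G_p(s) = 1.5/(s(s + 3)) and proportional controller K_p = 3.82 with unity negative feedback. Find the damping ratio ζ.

1 + K_p·G_p(s) = 0 gives s² + 3s + 5.73 = 0.
So ω_n² = 5.73 ⇒ ω_n = 2.394 rad/s, and ζ = 3/(2ω_n) = 0.627.

ζ = 0.627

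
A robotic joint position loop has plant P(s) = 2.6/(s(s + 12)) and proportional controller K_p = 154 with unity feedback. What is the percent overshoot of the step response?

37.3%

From 1 + K_pP(s) = 0: s² + 12s + 400.4 = 0 ⇒ ω_n = 20.01, ζ = 0.2999.
%OS = 100·exp(−πζ/√(1−ζ²)) = 100·exp(−π·0.2999/√0.9101) = 37.3%.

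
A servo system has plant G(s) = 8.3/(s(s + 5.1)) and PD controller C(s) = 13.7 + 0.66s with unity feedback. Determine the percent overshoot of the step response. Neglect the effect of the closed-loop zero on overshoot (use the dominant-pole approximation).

Forward path: (13.7 + 0.66s)·8.3/(s(s+5.1)). The closed-loop characteristic equation is s² + (5.1 + 8.3·0.66)s + 8.3·13.7 = 0.
That is s² + 10.58s + 113.7 = 0, so ω_n = 10.66 rad/s and ζ = 10.58/(2·10.66) = 0.496.
%OS = 100·exp(−πζ/√(1−ζ²)) = 16.6%.

16.6%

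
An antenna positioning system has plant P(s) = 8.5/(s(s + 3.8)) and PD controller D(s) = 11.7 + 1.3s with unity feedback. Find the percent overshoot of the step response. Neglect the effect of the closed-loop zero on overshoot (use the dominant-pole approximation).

3.01%

Forward path: (11.7 + 1.3s)·8.5/(s(s+3.8)). The closed-loop characteristic equation is s² + (3.8 + 8.5·1.3)s + 8.5·11.7 = 0.
That is s² + 14.85s + 99.45 = 0, so ω_n = 9.972 rad/s and ζ = 14.85/(2·9.972) = 0.7446.
%OS = 100·exp(−πζ/√(1−ζ²)) = 3.01%.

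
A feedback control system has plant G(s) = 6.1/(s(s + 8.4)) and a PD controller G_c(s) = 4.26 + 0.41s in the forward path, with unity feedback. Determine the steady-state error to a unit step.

0

The open loop G_c(s)G(s) has a pole at the origin (type 1), so the static position error constant is infinite and e_ss = 1/(1+∞) = 0.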